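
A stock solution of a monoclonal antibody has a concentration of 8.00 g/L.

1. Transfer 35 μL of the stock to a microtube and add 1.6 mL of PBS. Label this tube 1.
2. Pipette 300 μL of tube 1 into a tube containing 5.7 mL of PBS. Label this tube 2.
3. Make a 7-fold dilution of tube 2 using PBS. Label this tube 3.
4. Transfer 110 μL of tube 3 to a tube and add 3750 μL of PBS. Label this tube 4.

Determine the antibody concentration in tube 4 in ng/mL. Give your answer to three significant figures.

Step 1: 35 μL + 1.6 mL = 1635 μL total → factor 1635/35 = 46.714
Step 2: 300 μL + 5.7 mL = 6000 μL total → factor 6000/300 = 20
Step 3: 7-fold → factor 7
Step 4: 110 μL + 3750 μL = 3860 μL total → factor 3860/110 = 35.091
Overall dilution factor = 46.714 × 20 × 7 × 35.091 = 2.2949 × 10^5
Final = 8.00 g/L / 2.2949 × 10^5 = 3.486 × 10^-5 g/L = 34.9 ng/mL

34.9 ng/mL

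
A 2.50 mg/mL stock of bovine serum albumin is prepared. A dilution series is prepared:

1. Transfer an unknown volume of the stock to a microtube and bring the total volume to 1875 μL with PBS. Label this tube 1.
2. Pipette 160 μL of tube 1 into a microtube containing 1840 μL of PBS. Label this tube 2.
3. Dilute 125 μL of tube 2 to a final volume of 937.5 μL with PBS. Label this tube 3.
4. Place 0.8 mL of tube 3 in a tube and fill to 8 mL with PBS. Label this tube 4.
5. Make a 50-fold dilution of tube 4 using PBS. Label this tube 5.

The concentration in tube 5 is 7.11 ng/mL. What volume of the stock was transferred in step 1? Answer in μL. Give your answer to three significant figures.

Step 1: v brought to 1875 μL → factor = 1875 μL/v
Step 2: 160 μL + 1840 μL = 2000 μL total → factor 2000/160 = 12.5
Step 3: 125 μL brought to 937.5 μL → factor 937.5/125 = 7.5
Step 4: 0.8 mL brought to 8 mL → factor 8/0.8 = 10
Step 5: 50-fold → factor 50
Product of known-step factors = 46875
Overall factor = 2.50 mg/mL / (7.11 ng/mL) = 3.5162 × 10^5
Step-1 factor = 3.5162 × 10^5 / 46875 = 7.5012
v = 1875 μL / 7.5012 = 250 μL

250 μL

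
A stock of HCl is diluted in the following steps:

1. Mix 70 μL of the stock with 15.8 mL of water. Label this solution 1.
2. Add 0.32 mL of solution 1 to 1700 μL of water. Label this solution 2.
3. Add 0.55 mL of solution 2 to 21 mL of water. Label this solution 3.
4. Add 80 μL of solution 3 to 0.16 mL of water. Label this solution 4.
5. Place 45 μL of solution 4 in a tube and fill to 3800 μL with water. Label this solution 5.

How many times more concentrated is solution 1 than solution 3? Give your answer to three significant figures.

247

Step 1: 70 μL + 15.8 mL = 15870 μL total → factor 15870/70 = 226.71
Step 2: 0.32 mL + 1700 μL = 2.02 mL total → factor 2.02/0.32 = 6.3125
Step 3: 0.55 mL + 21 mL = 21.55 mL total → factor 21.55/0.55 = 39.182
Dilution factor to solution 1 = 226.71; to solution 3 = 56074
[solution 1]/[solution 3] = (factor to solution 3)/(factor to solution 1) = 56074/226.71 = 247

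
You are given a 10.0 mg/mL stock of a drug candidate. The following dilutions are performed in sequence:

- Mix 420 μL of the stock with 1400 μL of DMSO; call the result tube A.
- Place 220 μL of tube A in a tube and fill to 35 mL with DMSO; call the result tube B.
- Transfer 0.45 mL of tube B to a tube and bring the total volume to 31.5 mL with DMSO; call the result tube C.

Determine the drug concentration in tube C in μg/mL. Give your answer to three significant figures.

0.207 μg/mL

Step 1: 420 μL + 1400 μL = 1820 μL total → factor 1820/420 = 4.3333
Step 2: 220 μL brought to 35 mL → factor 35000/220 = 159.09
Step 3: 0.45 mL brought to 31.5 mL → factor 31.5/0.45 = 70
Overall dilution factor = 4.3333 × 159.09 × 70 = 48258
Final = 10.0 mg/mL / 48258 = 0.0002072 mg/mL = 0.207 μg/mL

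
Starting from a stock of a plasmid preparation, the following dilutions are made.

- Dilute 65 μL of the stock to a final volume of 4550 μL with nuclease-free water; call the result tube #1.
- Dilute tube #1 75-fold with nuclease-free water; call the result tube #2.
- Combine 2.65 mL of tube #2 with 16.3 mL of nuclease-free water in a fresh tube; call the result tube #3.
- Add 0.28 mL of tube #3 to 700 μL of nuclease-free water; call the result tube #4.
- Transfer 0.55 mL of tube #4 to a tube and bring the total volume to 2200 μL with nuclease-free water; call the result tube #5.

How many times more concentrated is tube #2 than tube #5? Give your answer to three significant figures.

100

Step 1: 65 μL brought to 4550 μL → factor 4550/65 = 70
Step 2: 75-fold → factor 75
Step 3: 2.65 mL + 16.3 mL = 18.95 mL total → factor 18.95/2.65 = 7.1509
Step 4: 0.28 mL + 700 μL = 0.98 mL total → factor 0.98/0.28 = 3.5
Step 5: 0.55 mL brought to 2200 μL → factor 2.2/0.55 = 4
Dilution factor to tube #2 = 5250; to tube #5 = 5.2559 × 10^5
[tube #2]/[tube #5] = (factor to tube #5)/(factor to tube #2) = 5.2559 × 10^5/5250 = 100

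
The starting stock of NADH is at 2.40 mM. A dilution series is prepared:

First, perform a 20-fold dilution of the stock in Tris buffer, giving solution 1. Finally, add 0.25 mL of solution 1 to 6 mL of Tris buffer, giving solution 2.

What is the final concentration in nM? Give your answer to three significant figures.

Step 1: 20-fold → factor 20
Step 2: 0.25 mL + 6 mL = 6.25 mL total → factor 6.25/0.25 = 25
Overall dilution factor = 20 × 25 = 500
Final = 2.40 mM / 500 = 0.004800 mM = 4.80 × 10^3 nM

4.80 × 10^3 nM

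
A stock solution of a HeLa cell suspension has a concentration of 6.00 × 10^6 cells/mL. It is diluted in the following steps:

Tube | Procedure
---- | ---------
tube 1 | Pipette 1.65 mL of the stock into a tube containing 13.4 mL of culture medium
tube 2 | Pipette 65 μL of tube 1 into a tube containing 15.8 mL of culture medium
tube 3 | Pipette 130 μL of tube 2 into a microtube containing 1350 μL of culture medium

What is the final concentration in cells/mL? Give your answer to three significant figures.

Step 1: 1.65 mL + 13.4 mL = 15.05 mL total → factor 15.05/1.65 = 9.1212
Step 2: 65 μL + 15.8 mL = 15865 μL total → factor 15865/65 = 244.08
Step 3: 130 μL + 1350 μL = 1480 μL total → factor 1480/130 = 11.385
Overall dilution factor = 9.1212 × 244.08 × 11.385 = 25345
Final = 6.00 × 10^6 cells/mL / 25345 = 237 cells/mL

237 cells/mL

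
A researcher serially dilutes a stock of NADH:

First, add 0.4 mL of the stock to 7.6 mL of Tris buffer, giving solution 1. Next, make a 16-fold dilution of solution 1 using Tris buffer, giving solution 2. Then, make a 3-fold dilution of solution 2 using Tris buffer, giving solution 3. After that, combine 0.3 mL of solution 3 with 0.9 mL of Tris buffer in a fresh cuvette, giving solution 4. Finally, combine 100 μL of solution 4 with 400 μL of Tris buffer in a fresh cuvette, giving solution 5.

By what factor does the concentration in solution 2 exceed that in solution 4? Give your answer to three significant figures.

Step 1: 0.4 mL + 7.6 mL = 8 mL total → factor 8/0.4 = 20
Step 2: 16-fold → factor 16
Step 3: 3-fold → factor 3
Step 4: 0.3 mL + 0.9 mL = 1.2 mL total → factor 1.2/0.3 = 4
Dilution factor to solution 2 = 320; to solution 4 = 3840
[solution 2]/[solution 4] = (factor to solution 4)/(factor to solution 2) = 3840/320 = 12.0

12.0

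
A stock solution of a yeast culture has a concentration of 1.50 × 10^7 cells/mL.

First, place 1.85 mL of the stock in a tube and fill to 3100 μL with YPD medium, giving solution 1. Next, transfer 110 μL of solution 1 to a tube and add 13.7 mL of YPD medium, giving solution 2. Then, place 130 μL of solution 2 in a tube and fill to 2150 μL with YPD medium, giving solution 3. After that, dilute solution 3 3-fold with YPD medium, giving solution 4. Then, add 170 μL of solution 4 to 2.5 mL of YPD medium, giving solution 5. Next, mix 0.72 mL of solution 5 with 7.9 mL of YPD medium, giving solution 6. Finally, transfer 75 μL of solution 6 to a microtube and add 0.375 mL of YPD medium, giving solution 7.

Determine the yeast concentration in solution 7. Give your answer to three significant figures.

Step 1: 1.85 mL brought to 3100 μL → factor 3.1/1.85 = 1.6757
Step 2: 110 μL + 13.7 mL = 13810 μL total → factor 13810/110 = 125.55
Step 3: 130 μL brought to 2150 μL → factor 2150/130 = 16.538
Step 4: 3-fold → factor 3
Step 5: 170 μL + 2.5 mL = 2670 μL total → factor 2670/170 = 15.706
Step 6: 0.72 mL + 7.9 mL = 8.62 mL total → factor 8.62/0.72 = 11.972
Step 7: 75 μL + 0.375 mL = 450 μL total → factor 450/75 = 6
Overall dilution factor = 1.6757 × 125.55 × 16.538 × 3 × 15.706 × 11.972 × 6 = 1.1776 × 10^7
Final = 1.50 × 10^7 cells/mL / 1.1776 × 10^7 = 1.27 cells/mL

1.27 cells/mL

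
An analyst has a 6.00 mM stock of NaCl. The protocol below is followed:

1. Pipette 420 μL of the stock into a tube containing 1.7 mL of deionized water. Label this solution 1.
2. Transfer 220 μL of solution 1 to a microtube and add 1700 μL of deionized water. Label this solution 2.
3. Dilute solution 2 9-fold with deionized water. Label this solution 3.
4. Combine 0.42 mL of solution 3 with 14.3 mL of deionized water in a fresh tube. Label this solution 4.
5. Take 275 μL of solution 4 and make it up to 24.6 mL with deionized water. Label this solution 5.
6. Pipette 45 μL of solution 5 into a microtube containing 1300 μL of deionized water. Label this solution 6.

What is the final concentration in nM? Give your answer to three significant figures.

Step 1: 420 μL + 1.7 mL = 2120 μL total → factor 2120/420 = 5.0476
Step 2: 220 μL + 1700 μL = 1920 μL total → factor 1920/220 = 8.7273
Step 3: 9-fold → factor 9
Step 4: 0.42 mL + 14.3 mL = 14.72 mL total → factor 14.72/0.42 = 35.048
Step 5: 275 μL brought to 24.6 mL → factor 24600/275 = 89.455
Step 6: 45 μL + 1300 μL = 1345 μL total → factor 1345/45 = 29.889
Overall dilution factor = 5.0476 × 8.7273 × 9 × 35.048 × 89.455 × 29.889 = 3.7152 × 10^7
Final = 6.00 mM / 3.7152 × 10^7 = 1.615 × 10^-7 mM = 0.162 nM

0.162 nM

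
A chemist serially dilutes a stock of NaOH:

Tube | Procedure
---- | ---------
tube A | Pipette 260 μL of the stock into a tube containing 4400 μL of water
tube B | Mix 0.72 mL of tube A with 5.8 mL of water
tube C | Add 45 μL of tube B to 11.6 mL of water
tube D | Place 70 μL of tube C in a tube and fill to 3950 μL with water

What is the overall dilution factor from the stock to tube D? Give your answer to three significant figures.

2.37 × 10^6

Step 1: 260 μL + 4400 μL = 4660 μL total → factor 4660/260 = 17.923
Step 2: 0.72 mL + 5.8 mL = 6.52 mL total → factor 6.52/0.72 = 9.0556
Step 3: 45 μL + 11.6 mL = 11645 μL total → factor 11645/45 = 258.78
Step 4: 70 μL brought to 3950 μL → factor 3950/70 = 56.429
Overall dilution factor = 17.923 × 9.0556 × 258.78 × 56.429 = 2.37 × 10^6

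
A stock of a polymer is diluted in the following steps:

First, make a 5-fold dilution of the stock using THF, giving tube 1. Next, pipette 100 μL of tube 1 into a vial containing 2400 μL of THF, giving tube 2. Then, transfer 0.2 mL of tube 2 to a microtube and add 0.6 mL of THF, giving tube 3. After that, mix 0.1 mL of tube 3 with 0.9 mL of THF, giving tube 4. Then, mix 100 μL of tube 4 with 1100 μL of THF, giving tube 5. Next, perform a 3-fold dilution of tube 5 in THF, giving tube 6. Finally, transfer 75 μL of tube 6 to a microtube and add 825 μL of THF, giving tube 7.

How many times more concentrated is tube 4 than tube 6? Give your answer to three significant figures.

36.0

Step 1: 5-fold → factor 5
Step 2: 100 μL + 2400 μL = 2500 μL total → factor 2500/100 = 25
Step 3: 0.2 mL + 0.6 mL = 0.8 mL total → factor 0.8/0.2 = 4
Step 4: 0.1 mL + 0.9 mL = 1 mL total → factor 1/0.1 = 10
Step 5: 100 μL + 1100 μL = 1200 μL total → factor 1200/100 = 12
Step 6: 3-fold → factor 3
Dilution factor to tube 4 = 5000; to tube 6 = 1.8 × 10^5
[tube 4]/[tube 6] = (factor to tube 6)/(factor to tube 4) = 1.8 × 10^5/5000 = 36.0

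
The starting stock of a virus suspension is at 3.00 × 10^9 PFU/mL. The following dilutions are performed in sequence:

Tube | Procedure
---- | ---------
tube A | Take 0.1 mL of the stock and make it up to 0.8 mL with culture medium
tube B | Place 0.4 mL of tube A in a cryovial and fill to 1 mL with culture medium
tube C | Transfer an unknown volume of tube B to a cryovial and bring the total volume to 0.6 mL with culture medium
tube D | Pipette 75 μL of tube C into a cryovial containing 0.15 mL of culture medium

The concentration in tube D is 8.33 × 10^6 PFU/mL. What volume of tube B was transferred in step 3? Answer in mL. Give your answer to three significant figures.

0.100 mL

Step 1: 0.1 mL brought to 0.8 mL → factor 0.8/0.1 = 8
Step 2: 0.4 mL brought to 1 mL → factor 1/0.4 = 2.5
Step 3: v brought to 0.6 mL → factor = 0.6 mL/v
Step 4: 75 μL + 0.15 mL = 225 μL total → factor 225/75 = 3
Product of known-step factors = 60
Overall factor = 3.00 × 10^9 PFU/mL / (8.33 × 10^6 PFU/mL) = 360.14
Step-3 factor = 360.14 / 60 = 6.0024
v = 0.6 mL / 6.0024 = 0.100 mL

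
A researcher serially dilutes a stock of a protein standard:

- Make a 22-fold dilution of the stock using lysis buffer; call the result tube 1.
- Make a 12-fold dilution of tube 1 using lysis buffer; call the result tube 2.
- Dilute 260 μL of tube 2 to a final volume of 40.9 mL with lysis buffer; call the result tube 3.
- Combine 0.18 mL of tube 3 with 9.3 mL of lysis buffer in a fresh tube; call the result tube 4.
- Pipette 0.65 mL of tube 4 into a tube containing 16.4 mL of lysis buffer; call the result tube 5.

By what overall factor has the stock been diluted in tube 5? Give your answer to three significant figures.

Step 1: 22-fold → factor 22
Step 2: 12-fold → factor 12
Step 3: 260 μL brought to 40.9 mL → factor 40900/260 = 157.31
Step 4: 0.18 mL + 9.3 mL = 9.48 mL total → factor 9.48/0.18 = 52.667
Step 5: 0.65 mL + 16.4 mL = 17.05 mL total → factor 17.05/0.65 = 26.231
Overall dilution factor = 22 × 12 × 157.31 × 52.667 × 26.231 = 5.7372 × 10^7

5.74 × 10^7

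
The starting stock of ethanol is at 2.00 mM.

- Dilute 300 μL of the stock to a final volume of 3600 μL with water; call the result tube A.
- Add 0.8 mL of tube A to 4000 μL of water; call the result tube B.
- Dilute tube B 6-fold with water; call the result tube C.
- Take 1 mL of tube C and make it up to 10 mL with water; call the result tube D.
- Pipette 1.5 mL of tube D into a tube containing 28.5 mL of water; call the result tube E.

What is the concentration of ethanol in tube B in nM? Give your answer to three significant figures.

2.78 × 10^4 nM

Step 1: 300 μL brought to 3600 μL → factor 3600/300 = 12
Step 2: 0.8 mL + 4000 μL = 4.8 mL total → factor 4.8/0.8 = 6
Dilution factor through tube B = 12 × 6 = 72
[tube B] = 2.00 mM / 72 = 0.02778 mM = 2.78 × 10^4 nM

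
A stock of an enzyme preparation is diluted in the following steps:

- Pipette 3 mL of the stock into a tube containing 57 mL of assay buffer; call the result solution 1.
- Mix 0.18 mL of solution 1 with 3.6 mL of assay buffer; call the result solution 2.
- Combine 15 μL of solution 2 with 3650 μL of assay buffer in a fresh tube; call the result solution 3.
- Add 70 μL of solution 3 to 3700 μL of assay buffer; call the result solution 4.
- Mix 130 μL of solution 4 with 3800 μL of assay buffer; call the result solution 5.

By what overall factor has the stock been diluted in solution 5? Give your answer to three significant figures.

Step 1: 3 mL + 57 mL = 60 mL total → factor 60/3 = 20
Step 2: 0.18 mL + 3.6 mL = 3.78 mL total → factor 3.78/0.18 = 21
Step 3: 15 μL + 3650 μL = 3665 μL total → factor 3665/15 = 244.33
Step 4: 70 μL + 3700 μL = 3770 μL total → factor 3770/70 = 53.857
Step 5: 130 μL + 3800 μL = 3930 μL total → factor 3930/130 = 30.231
Overall dilution factor = 20 × 21 × 244.33 × 53.857 × 30.231 = 1.6708 × 10^8

1.67 × 10^8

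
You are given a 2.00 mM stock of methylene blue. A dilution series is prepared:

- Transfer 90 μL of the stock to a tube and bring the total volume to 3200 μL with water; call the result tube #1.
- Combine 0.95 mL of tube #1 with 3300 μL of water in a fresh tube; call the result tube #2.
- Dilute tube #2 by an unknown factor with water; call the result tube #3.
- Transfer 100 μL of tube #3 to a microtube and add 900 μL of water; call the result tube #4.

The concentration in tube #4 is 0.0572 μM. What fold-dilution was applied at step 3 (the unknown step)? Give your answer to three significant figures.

Step 1: 90 μL brought to 3200 μL → factor 3200/90 = 35.556
Step 2: 0.95 mL + 3300 μL = 4.25 mL total → factor 4.25/0.95 = 4.4737
Step 3: unknown factor x
Step 4: 100 μL + 900 μL = 1000 μL total → factor 1000/100 = 10
Product of known-step factors = 1590.6
Overall factor = 2.00 mM / (0.0572 μM) = 34965
x = 34965 / 1590.6 = 22.0

22.0-fold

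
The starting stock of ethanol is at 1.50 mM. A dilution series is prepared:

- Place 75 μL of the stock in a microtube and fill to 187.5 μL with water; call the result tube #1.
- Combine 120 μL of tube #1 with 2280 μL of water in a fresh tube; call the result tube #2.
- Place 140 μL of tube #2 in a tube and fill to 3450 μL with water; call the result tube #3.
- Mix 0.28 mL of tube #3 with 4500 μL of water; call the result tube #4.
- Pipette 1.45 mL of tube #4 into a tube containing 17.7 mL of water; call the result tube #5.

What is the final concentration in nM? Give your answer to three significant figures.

Step 1: 75 μL brought to 187.5 μL → factor 187.5/75 = 2.5
Step 2: 120 μL + 2280 μL = 2400 μL total → factor 2400/120 = 20
Step 3: 140 μL brought to 3450 μL → factor 3450/140 = 24.643
Step 4: 0.28 mL + 4500 μL = 4.78 mL total → factor 4.78/0.28 = 17.071
Step 5: 1.45 mL + 17.7 mL = 19.15 mL total → factor 19.15/1.45 = 13.207
Overall dilution factor = 2.5 × 20 × 24.643 × 17.071 × 13.207 = 2.778 × 10^5
Final = 1.50 mM / 2.778 × 10^5 = 5.400 × 10^-6 mM = 5.40 nM

5.40 nM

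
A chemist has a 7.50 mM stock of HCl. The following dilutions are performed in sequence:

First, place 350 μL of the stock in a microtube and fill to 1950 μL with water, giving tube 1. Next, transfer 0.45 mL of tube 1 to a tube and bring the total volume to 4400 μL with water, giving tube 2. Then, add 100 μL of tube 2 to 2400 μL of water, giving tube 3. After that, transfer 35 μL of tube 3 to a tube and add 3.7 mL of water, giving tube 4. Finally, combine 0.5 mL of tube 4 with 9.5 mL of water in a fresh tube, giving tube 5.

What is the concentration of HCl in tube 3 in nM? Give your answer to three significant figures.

5.51 × 10^3 nM

Step 1: 350 μL brought to 1950 μL → factor 1950/350 = 5.5714
Step 2: 0.45 mL brought to 4400 μL → factor 4.4/0.45 = 9.7778
Step 3: 100 μL + 2400 μL = 2500 μL total → factor 2500/100 = 25
Dilution factor through tube 3 = 5.5714 × 9.7778 × 25 = 1361.9
[tube 3] = 7.50 mM / 1361.9 = 0.005507 mM = 5.51 × 10^3 nM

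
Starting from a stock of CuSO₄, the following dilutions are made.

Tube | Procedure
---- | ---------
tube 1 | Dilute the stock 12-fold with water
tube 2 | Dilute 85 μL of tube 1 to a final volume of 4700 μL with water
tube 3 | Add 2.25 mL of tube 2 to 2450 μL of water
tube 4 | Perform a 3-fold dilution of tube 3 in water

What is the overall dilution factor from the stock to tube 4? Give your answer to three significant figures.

Step 1: 12-fold → factor 12
Step 2: 85 μL brought to 4700 μL → factor 4700/85 = 55.294
Step 3: 2.25 mL + 2450 μL = 4.7 mL total → factor 4.7/2.25 = 2.0889
Step 4: 3-fold → factor 3
Overall dilution factor = 12 × 55.294 × 2.0889 × 3 = 4158.1

4.16 × 10^3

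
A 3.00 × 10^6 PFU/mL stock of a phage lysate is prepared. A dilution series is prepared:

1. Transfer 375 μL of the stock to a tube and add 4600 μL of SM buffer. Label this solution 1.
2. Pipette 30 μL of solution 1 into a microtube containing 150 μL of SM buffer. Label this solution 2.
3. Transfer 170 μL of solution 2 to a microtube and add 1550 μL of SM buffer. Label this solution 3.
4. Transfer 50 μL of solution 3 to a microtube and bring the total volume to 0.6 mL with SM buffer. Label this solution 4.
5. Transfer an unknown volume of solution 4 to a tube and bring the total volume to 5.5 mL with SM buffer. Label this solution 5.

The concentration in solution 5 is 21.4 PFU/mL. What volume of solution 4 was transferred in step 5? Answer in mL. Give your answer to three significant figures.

0.379 mL

Step 1: 375 μL + 4600 μL = 4975 μL total → factor 4975/375 = 13.267
Step 2: 30 μL + 150 μL = 180 μL total → factor 180/30 = 6
Step 3: 170 μL + 1550 μL = 1720 μL total → factor 1720/170 = 10.118
Step 4: 50 μL brought to 0.6 mL → factor 600/50 = 12
Step 5: v brought to 5.5 mL → factor = 5.5 mL/v
Product of known-step factors = 9664.4
Overall factor = 3.00 × 10^6 PFU/mL / (21.4 PFU/mL) = 1.4019 × 10^5
Step-5 factor = 1.4019 × 10^5 / 9664.4 = 14.506
v = 5.5 mL / 14.506 = 0.379 mL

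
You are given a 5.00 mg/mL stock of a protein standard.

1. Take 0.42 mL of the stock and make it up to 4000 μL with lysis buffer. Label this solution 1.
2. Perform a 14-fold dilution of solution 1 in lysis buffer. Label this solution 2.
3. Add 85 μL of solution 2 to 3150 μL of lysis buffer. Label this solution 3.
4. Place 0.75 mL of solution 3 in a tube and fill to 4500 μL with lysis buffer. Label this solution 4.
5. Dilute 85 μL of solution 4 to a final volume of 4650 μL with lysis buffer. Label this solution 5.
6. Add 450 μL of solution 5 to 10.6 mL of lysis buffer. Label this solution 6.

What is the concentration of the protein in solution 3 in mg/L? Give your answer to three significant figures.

Step 1: 0.42 mL brought to 4000 μL → factor 4/0.42 = 9.5238
Step 2: 14-fold → factor 14
Step 3: 85 μL + 3150 μL = 3235 μL total → factor 3235/85 = 38.059
Dilution factor through solution 3 = 9.5238 × 14 × 38.059 = 5074.5
[solution 3] = 5.00 mg/mL / 5074.5 = 0.0009853 mg/mL = 0.985 mg/L

0.985 mg/L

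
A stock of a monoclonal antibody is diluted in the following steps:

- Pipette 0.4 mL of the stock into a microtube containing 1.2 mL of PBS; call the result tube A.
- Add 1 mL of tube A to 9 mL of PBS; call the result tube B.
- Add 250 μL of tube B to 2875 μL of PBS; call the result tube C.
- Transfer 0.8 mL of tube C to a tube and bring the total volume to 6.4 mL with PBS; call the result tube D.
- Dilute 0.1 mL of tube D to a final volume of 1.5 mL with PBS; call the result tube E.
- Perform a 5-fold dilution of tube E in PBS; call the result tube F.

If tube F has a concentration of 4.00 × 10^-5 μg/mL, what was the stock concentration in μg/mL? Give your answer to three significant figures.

Step 1: 0.4 mL + 1.2 mL = 1.6 mL total → factor 1.6/0.4 = 4
Step 2: 1 mL + 9 mL = 10 mL total → factor 10/1 = 10
Step 3: 250 μL + 2875 μL = 3125 μL total → factor 3125/250 = 12.5
Step 4: 0.8 mL brought to 6.4 mL → factor 6.4/0.8 = 8
Step 5: 0.1 mL brought to 1.5 mL → factor 1.5/0.1 = 15
Step 6: 5-fold → factor 5
Overall dilution factor = 4 × 10 × 12.5 × 8 × 15 × 5 = 3 × 10^5
Stock = 4.00 × 10^-5 μg/mL × 3 × 10^5 = 12.0 μg/mL

12.0 μg/mL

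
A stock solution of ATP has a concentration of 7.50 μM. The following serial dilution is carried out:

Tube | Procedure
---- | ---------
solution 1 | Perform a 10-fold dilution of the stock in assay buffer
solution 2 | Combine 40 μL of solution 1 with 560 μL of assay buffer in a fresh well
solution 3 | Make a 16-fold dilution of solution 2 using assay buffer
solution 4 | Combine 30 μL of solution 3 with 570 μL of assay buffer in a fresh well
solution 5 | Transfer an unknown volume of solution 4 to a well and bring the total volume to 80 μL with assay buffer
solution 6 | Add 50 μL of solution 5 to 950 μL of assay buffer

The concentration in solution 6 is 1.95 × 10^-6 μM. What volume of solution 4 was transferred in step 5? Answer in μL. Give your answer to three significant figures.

20.0 μL

Step 1: 10-fold → factor 10
Step 2: 40 μL + 560 μL = 600 μL total → factor 600/40 = 15
Step 3: 16-fold → factor 16
Step 4: 30 μL + 570 μL = 600 μL total → factor 600/30 = 20
Step 5: v brought to 80 μL → factor = 80 μL/v
Step 6: 50 μL + 950 μL = 1000 μL total → factor 1000/50 = 20
Product of known-step factors = 9.6 × 10^5
Overall factor = 7.50 μM / (1.95 × 10^-6 μM) = 3.8462 × 10^6
Step-5 factor = 3.8462 × 10^6 / 9.6 × 10^5 = 4.0064
v = 80 μL / 4.0064 = 20.0 μL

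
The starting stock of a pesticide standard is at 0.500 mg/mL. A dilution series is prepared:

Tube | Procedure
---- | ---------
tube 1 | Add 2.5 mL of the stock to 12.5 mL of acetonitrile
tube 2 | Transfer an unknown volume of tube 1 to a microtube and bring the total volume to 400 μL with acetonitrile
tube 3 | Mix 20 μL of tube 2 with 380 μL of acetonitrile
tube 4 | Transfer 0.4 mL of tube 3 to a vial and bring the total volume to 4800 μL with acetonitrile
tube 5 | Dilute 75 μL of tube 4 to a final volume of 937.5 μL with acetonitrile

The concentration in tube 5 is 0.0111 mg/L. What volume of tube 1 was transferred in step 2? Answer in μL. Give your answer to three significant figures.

Step 1: 2.5 mL + 12.5 mL = 15 mL total → factor 15/2.5 = 6
Step 2: v brought to 400 μL → factor = 400 μL/v
Step 3: 20 μL + 380 μL = 400 μL total → factor 400/20 = 20
Step 4: 0.4 mL brought to 4800 μL → factor 4.8/0.4 = 12
Step 5: 75 μL brought to 937.5 μL → factor 937.5/75 = 12.5
Product of known-step factors = 18000
Overall factor = 0.500 mg/mL / (0.0111 mg/L) = 45045
Step-2 factor = 45045 / 18000 = 2.5025
v = 400 μL / 2.5025 = 160 μL

160 μL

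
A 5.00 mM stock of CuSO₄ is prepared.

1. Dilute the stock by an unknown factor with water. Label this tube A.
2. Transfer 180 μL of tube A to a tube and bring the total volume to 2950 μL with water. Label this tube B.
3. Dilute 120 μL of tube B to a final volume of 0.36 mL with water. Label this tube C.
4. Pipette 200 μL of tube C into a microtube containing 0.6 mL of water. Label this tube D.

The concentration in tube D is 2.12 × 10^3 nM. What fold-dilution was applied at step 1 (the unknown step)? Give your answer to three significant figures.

Step 1: unknown factor x
Step 2: 180 μL brought to 2950 μL → factor 2950/180 = 16.389
Step 3: 120 μL brought to 0.36 mL → factor 360/120 = 3
Step 4: 200 μL + 0.6 mL = 800 μL total → factor 800/200 = 4
Product of known-step factors = 196.67
Overall factor = 5.00 mM / (2.12 × 10^3 nM) = 2358.5
x = 2358.5 / 196.67 = 12.0

12.0-fold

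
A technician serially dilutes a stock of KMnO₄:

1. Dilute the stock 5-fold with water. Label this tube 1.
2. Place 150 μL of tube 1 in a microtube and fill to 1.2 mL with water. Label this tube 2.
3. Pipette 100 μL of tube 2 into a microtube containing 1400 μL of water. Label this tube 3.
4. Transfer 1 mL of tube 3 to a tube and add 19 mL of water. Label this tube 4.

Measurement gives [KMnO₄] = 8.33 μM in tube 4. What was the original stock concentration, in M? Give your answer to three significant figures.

Step 1: 5-fold → factor 5
Step 2: 150 μL brought to 1.2 mL → factor 1200/150 = 8
Step 3: 100 μL + 1400 μL = 1500 μL total → factor 1500/100 = 15
Step 4: 1 mL + 19 mL = 20 mL total → factor 20/1 = 20
Overall dilution factor = 5 × 8 × 15 × 20 = 12000
Stock = 8.33 μM × 12000 = 9.996 × 10^4 μM = 0.100 M

0.100 M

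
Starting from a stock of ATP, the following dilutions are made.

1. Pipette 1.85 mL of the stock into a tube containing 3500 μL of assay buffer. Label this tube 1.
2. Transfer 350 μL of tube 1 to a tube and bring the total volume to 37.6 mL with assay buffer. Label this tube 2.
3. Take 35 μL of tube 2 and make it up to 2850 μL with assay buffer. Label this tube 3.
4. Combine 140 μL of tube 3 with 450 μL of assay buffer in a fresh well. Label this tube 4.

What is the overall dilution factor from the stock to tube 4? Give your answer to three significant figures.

1.07 × 10^5

Step 1: 1.85 mL + 3500 μL = 5.35 mL total → factor 5.35/1.85 = 2.8919
Step 2: 350 μL brought to 37.6 mL → factor 37600/350 = 107.43
Step 3: 35 μL brought to 2850 μL → factor 2850/35 = 81.429
Step 4: 140 μL + 450 μL = 590 μL total → factor 590/140 = 4.2143
Overall dilution factor = 2.8919 × 107.43 × 81.429 × 4.2143 = 1.0661 × 10^5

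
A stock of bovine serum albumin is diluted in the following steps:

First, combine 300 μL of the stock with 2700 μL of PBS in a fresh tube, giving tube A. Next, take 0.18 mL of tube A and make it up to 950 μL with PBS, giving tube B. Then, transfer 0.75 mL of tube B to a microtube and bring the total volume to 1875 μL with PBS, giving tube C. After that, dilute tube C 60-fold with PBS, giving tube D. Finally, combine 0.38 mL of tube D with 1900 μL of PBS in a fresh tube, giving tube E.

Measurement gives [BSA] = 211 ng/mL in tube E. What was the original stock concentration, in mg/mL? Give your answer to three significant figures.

Step 1: 300 μL + 2700 μL = 3000 μL total → factor 3000/300 = 10
Step 2: 0.18 mL brought to 950 μL → factor 0.95/0.18 = 5.2778
Step 3: 0.75 mL brought to 1875 μL → factor 1.875/0.75 = 2.5
Step 4: 60-fold → factor 60
Step 5: 0.38 mL + 1900 μL = 2.28 mL total → factor 2.28/0.38 = 6
Overall dilution factor = 10 × 5.2778 × 2.5 × 60 × 6 = 47500
Stock = 211 ng/mL × 47500 = 1.002 × 10^7 ng/mL = 10.0 mg/mL

10.0 mg/mL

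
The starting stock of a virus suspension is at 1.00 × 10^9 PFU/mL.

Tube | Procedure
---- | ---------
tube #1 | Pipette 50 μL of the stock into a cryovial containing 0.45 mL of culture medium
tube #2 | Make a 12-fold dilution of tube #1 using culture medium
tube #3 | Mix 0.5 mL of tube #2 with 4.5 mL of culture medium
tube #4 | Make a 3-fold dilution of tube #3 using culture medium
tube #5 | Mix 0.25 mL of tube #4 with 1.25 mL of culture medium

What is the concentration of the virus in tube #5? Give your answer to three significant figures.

4.63 × 10^4 PFU/mL

Step 1: 50 μL + 0.45 mL = 500 μL total → factor 500/50 = 10
Step 2: 12-fold → factor 12
Step 3: 0.5 mL + 4.5 mL = 5 mL total → factor 5/0.5 = 10
Step 4: 3-fold → factor 3
Step 5: 0.25 mL + 1.25 mL = 1.5 mL total → factor 1.5/0.25 = 6
Overall dilution factor = 10 × 12 × 10 × 3 × 6 = 21600
Final = 1.00 × 10^9 PFU/mL / 21600 = 4.63 × 10^4 PFU/mL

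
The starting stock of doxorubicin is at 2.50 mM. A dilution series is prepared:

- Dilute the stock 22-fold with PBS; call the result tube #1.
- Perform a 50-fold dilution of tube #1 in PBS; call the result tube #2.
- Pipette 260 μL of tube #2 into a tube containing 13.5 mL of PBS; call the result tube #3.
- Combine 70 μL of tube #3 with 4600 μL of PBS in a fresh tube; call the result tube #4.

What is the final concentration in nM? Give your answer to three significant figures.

0.644 nM

Step 1: 22-fold → factor 22
Step 2: 50-fold → factor 50
Step 3: 260 μL + 13.5 mL = 13760 μL total → factor 13760/260 = 52.923
Step 4: 70 μL + 4600 μL = 4670 μL total → factor 4670/70 = 66.714
Overall dilution factor = 22 × 50 × 52.923 × 66.714 = 3.8838 × 10^6
Final = 2.50 mM / 3.8838 × 10^6 = 6.437 × 10^-7 mM = 0.644 nM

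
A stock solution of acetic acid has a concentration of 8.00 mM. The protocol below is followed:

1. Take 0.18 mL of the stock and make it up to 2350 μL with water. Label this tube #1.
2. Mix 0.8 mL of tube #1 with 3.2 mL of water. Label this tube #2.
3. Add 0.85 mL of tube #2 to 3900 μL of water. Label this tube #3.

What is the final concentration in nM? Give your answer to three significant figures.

Step 1: 0.18 mL brought to 2350 μL → factor 2.35/0.18 = 13.056
Step 2: 0.8 mL + 3.2 mL = 4 mL total → factor 4/0.8 = 5
Step 3: 0.85 mL + 3900 μL = 4.75 mL total → factor 4.75/0.85 = 5.5882
Overall dilution factor = 13.056 × 5 × 5.5882 = 364.79
Final = 8.00 mM / 364.79 = 0.02193 mM = 2.19 × 10^4 nM

2.19 × 10^4 nM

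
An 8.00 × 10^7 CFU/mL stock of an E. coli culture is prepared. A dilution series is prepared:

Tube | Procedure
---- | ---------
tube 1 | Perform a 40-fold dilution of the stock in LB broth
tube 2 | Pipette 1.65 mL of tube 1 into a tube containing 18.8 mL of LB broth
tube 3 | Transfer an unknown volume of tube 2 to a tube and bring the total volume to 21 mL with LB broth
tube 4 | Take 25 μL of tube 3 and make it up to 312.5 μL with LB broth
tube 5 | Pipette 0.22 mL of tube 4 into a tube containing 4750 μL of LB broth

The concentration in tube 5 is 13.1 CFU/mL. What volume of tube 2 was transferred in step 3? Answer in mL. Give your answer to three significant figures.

0.481 mL

Step 1: 40-fold → factor 40
Step 2: 1.65 mL + 18.8 mL = 20.45 mL total → factor 20.45/1.65 = 12.394
Step 3: v brought to 21 mL → factor = 21 mL/v
Step 4: 25 μL brought to 312.5 μL → factor 312.5/25 = 12.5
Step 5: 0.22 mL + 4750 μL = 4.97 mL total → factor 4.97/0.22 = 22.591
Product of known-step factors = 1.4 × 10^5
Overall factor = 8.00 × 10^7 CFU/mL / (13.1 CFU/mL) = 6.1069 × 10^6
Step-3 factor = 6.1069 × 10^6 / 1.4 × 10^5 = 43.622
v = 21 mL / 43.622 = 0.481 mL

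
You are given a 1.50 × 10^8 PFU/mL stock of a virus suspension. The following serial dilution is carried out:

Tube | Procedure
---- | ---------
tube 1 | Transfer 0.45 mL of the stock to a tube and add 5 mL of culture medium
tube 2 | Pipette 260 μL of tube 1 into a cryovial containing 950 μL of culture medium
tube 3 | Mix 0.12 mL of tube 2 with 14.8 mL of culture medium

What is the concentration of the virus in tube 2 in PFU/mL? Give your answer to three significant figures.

Step 1: 0.45 mL + 5 mL = 5.45 mL total → factor 5.45/0.45 = 12.111
Step 2: 260 μL + 950 μL = 1210 μL total → factor 1210/260 = 4.6538
Dilution factor through tube 2 = 12.111 × 4.6538 = 56.363
[tube 2] = 1.50 × 10^8 PFU/mL / 56.363 = 2.66 × 10^6 PFU/mL

2.66 × 10^6 PFU/mL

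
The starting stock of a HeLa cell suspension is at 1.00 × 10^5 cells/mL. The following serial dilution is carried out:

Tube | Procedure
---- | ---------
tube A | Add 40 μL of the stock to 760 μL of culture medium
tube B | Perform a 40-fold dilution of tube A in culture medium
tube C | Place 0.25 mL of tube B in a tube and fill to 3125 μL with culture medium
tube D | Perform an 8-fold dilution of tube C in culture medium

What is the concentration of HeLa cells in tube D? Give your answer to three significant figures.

1.25 cells/mL

Step 1: 40 μL + 760 μL = 800 μL total → factor 800/40 = 20
Step 2: 40-fold → factor 40
Step 3: 0.25 mL brought to 3125 μL → factor 3.125/0.25 = 12.5
Step 4: 8-fold → factor 8
Overall dilution factor = 20 × 40 × 12.5 × 8 = 80000
Final = 1.00 × 10^5 cells/mL / 80000 = 1.25 cells/mL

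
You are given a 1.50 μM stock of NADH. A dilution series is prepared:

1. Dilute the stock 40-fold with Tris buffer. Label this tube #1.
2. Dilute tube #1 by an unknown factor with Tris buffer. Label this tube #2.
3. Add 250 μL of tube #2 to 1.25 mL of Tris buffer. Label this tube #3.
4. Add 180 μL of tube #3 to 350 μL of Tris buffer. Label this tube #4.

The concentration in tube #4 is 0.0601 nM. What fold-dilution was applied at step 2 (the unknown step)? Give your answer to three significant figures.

35.3-fold

Step 1: 40-fold → factor 40
Step 2: unknown factor x
Step 3: 250 μL + 1.25 mL = 1500 μL total → factor 1500/250 = 6
Step 4: 180 μL + 350 μL = 530 μL total → factor 530/180 = 2.9444
Product of known-step factors = 706.67
Overall factor = 1.50 μM / (0.0601 nM) = 24958
x = 24958 / 706.67 = 35.3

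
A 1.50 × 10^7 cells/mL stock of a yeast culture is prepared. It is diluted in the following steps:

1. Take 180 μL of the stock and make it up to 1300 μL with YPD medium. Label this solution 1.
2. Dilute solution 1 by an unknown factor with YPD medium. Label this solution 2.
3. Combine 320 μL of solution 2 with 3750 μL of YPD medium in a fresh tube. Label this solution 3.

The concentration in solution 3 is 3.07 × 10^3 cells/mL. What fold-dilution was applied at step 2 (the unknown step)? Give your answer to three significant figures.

Step 1: 180 μL brought to 1300 μL → factor 1300/180 = 7.2222
Step 2: unknown factor x
Step 3: 320 μL + 3750 μL = 4070 μL total → factor 4070/320 = 12.719
Product of known-step factors = 91.858
Overall factor = 1.50 × 10^7 cells/mL / (3.07 × 10^3 cells/mL) = 4886
x = 4886 / 91.858 = 53.2

53.2-fold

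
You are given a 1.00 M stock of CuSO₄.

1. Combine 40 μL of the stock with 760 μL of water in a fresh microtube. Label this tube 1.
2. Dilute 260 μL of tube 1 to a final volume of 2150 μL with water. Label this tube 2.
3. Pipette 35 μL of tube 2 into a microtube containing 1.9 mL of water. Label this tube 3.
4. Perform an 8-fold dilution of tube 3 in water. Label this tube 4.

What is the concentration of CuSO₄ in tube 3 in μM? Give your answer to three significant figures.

109 μM

Step 1: 40 μL + 760 μL = 800 μL total → factor 800/40 = 20
Step 2: 260 μL brought to 2150 μL → factor 2150/260 = 8.2692
Step 3: 35 μL + 1.9 mL = 1935 μL total → factor 1935/35 = 55.286
Dilution factor through tube 3 = 20 × 8.2692 × 55.286 = 9143.4
[tube 3] = 1.00 M / 9143.4 = 0.0001094 M = 109 μM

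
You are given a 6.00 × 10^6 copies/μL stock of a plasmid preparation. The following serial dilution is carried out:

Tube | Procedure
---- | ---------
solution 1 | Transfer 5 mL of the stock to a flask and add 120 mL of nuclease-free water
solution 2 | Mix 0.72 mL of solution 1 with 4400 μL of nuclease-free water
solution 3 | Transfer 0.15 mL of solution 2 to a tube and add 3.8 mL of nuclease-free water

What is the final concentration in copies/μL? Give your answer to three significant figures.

1.28 × 10^3 copies/μL

Step 1: 5 mL + 120 mL = 125 mL total → factor 125/5 = 25
Step 2: 0.72 mL + 4400 μL = 5.12 mL total → factor 5.12/0.72 = 7.1111
Step 3: 0.15 mL + 3.8 mL = 3.95 mL total → factor 3.95/0.15 = 26.333
Overall dilution factor = 25 × 7.1111 × 26.333 = 4681.5
Final = 6.00 × 10^6 copies/μL / 4681.5 = 1.28 × 10^3 copies/μL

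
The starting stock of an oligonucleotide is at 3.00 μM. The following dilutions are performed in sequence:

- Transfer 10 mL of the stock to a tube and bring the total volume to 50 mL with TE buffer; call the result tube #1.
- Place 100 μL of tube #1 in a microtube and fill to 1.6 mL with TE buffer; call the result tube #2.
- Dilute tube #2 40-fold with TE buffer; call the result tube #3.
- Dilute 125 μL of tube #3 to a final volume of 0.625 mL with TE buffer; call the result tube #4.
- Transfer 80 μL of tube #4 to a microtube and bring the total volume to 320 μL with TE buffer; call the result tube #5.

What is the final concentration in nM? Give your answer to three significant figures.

0.0469 nM

Step 1: 10 mL brought to 50 mL → factor 50/10 = 5
Step 2: 100 μL brought to 1.6 mL → factor 1600/100 = 16
Step 3: 40-fold → factor 40
Step 4: 125 μL brought to 0.625 mL → factor 625/125 = 5
Step 5: 80 μL brought to 320 μL → factor 320/80 = 4
Overall dilution factor = 5 × 16 × 40 × 5 × 4 = 64000
Final = 3.00 μM / 64000 = 4.688 × 10^-5 μM = 0.0469 nM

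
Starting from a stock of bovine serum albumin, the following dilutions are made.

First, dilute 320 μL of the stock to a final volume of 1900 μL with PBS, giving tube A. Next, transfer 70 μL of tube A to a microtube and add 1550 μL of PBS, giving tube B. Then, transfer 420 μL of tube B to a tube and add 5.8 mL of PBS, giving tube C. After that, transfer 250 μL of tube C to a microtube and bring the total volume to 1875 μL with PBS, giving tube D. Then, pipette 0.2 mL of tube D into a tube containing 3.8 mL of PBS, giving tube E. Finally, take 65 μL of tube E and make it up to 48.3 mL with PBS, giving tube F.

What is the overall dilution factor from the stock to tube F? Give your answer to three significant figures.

2.27 × 10^8

Step 1: 320 μL brought to 1900 μL → factor 1900/320 = 5.9375
Step 2: 70 μL + 1550 μL = 1620 μL total → factor 1620/70 = 23.143
Step 3: 420 μL + 5.8 mL = 6220 μL total → factor 6220/420 = 14.81
Step 4: 250 μL brought to 1875 μL → factor 1875/250 = 7.5
Step 5: 0.2 mL + 3.8 mL = 4 mL total → factor 4/0.2 = 20
Step 6: 65 μL brought to 48.3 mL → factor 48300/65 = 743.08
Overall dilution factor = 5.9375 × 23.143 × 14.81 × 7.5 × 20 × 743.08 = 2.2682 × 10^8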